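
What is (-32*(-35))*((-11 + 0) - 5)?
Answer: -17920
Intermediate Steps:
(-32*(-35))*((-11 + 0) - 5) = 1120*(-11 - 5) = 1120*(-16) = -17920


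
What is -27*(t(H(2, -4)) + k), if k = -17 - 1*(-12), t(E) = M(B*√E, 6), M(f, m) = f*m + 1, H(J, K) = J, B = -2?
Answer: 108 + 324*√2 ≈ 566.21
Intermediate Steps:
M(f, m) = 1 + f*m
t(E) = 1 - 12*√E (t(E) = 1 - 2*√E*6 = 1 - 12*√E)
k = -5 (k = -17 + 12 = -5)
-27*(t(H(2, -4)) + k) = -27*((1 - 12*√2) - 5) = -27*(-4 - 12*√2) = 108 + 324*√2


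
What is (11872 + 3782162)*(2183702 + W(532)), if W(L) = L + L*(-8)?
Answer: 8270910651252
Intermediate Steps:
W(L) = -7*L (W(L) = L - 8*L = -7*L)
(11872 + 3782162)*(2183702 + W(532)) = (11872 + 3782162)*(2183702 - 7*532) = 3794034*(2183702 - 3724) = 3794034*2179978 = 8270910651252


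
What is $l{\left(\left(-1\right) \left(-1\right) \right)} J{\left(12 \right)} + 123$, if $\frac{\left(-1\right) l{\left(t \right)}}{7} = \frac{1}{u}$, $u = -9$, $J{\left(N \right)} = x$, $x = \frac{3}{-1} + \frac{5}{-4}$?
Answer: $\frac{4309}{36} \approx 119.69$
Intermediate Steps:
$x = - \frac{17}{4}$ ($x = 3 \left(-1\right) + 5 \left(- \frac{1}{4}\right) = -3 - \frac{5}{4} = - \frac{17}{4} \approx -4.25$)
$J{\left(N \right)} = - \frac{17}{4}$
$l{\left(t \right)} = \frac{7}{9}$ ($l{\left(t \right)} = - \frac{7}{-9} = \left(-7\right) \left(- \frac{1}{9}\right) = \frac{7}{9}$)
$l{\left(\left(-1\right) \left(-1\right) \right)} J{\left(12 \right)} + 123 = \frac{7}{9} \left(- \frac{17}{4}\right) + 123 = - \frac{119}{36} + 123 = \frac{4309}{36}$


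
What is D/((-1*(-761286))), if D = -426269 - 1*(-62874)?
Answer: -363395/761286 ≈ -0.47734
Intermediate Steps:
D = -363395 (D = -426269 + 62874 = -363395)
D/((-1*(-761286))) = -363395/((-1*(-761286))) = -363395/761286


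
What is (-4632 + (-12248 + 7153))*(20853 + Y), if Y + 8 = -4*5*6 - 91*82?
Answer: -129009201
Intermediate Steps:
Y = -7590 (Y = -8 + (-4*5*6 - 91*82) = -8 + (-20*6 - 7462) = -8 + (-120 - 7462) = -8 - 7582 = -7590)
(-4632 + (-12248 + 7153))*(20853 + Y) = (-4632 + (-12248 + 7153))*(20853 - 7590) = (-4632 - 5095)*13263 = -9727*13263 = -129009201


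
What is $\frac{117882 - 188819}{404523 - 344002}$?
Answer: $- \frac{70937}{60521} \approx -1.1721$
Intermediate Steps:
$\frac{117882 - 188819}{404523 - 344002} = - \frac{70937}{60521}$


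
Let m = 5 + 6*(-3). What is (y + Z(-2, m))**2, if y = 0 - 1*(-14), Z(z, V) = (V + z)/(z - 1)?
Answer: 361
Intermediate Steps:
m = -13 (m = 5 - 18 = -13)
Z(z, V) = (V + z)/(-1 + z)
y = 14 (y = 0 + 14 = 14)
(y + Z(-2, m))**2 = (14 + (-13 - 2)/(-1 - 2))**2 = (14 - 15/(-3))**2 = (14 - 1/3*(-15))**2 = (14 + 5)**2 = 19**2 = 361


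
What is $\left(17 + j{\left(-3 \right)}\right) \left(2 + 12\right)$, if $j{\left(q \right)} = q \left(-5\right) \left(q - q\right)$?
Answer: $238$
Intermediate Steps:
$j{\left(q \right)} = 0$ ($j{\left(q \right)} = - 5 q 0 = 0$)
$\left(17 + j{\left(-3 \right)}\right) \left(2 + 12\right) = \left(17 + 0\right) \left(2 + 12\right) = 17 \cdot 14 = 238$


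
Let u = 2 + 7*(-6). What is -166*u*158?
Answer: 1049120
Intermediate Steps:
u = -40 (u = 2 - 42 = -40)
-166*u*158 = -166*(-40)*158 = 6640*158 = 1049120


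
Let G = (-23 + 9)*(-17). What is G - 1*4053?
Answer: -3815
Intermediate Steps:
G = 238 (G = -14*(-17) = 238)
G - 1*4053 = 238 - 1*4053 = 238 - 4053 = -3815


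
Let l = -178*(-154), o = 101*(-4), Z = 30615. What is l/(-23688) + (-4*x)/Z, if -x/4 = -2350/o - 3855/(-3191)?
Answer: -641939121937/556495357626 ≈ -1.1535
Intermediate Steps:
o = -404
x = -9056270/322291 (x = -4*(-2350/(-404) - 3855/(-3191)) = -4*(-2350*(-1/404) - 3855*(-1/3191)) = -4*(1175/202 + 3855/3191) = -4*4528135/644582 = -9056270/322291 ≈ -28.100)
l = 27412
l/(-23688) + (-4*x)/Z = 27412/(-23688) - 4*(-9056270/322291)/30615 = 27412*(-1/23688) + (36225080/322291)*(1/30615) = -979/846 + 7245016/1973387793 = -641939121937/556495357626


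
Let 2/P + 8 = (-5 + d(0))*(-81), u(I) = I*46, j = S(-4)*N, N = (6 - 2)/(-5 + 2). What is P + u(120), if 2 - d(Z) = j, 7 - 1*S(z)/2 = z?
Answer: 11818318/2141 ≈ 5520.0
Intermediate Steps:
S(z) = 14 - 2*z
N = -4/3 (N = 4/(-3) = 4*(-1/3) = -4/3 ≈ -1.3333)
j = -88/3 (j = (14 - 2*(-4))*(-4/3) = (14 + 8)*(-4/3) = 22*(-4/3) = -88/3 ≈ -29.333)
u(I) = 46*I
d(Z) = 94/3 (d(Z) = 2 - 1*(-88/3) = 2 + 88/3 = 94/3)
P = -2/2141 (P = 2/(-8 + (-5 + 94/3)*(-81)) = 2/(-8 + (79/3)*(-81)) = 2/(-8 - 2133) = 2/(-2141) = 2*(-1/2141) = -2/2141 ≈ -0.00093414)
P + u(120) = -2/2141 + 46*120 = -2/2141 + 5520 = 11818318/2141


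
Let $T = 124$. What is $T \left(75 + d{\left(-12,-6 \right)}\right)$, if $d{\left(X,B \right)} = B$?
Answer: $8556$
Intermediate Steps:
$T \left(75 + d{\left(-12,-6 \right)}\right) = 124 \left(75 - 6\right) = 124 \cdot 69 = 8556$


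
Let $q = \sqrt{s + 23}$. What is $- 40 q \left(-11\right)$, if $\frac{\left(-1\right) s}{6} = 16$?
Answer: $440 i \sqrt{73} \approx 3759.4 i$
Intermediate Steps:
$s = -96$ ($s = \left(-6\right) 16 = -96$)
$q = i \sqrt{73}$ ($q = \sqrt{-96 + 23} = \sqrt{-73} = i \sqrt{73} \approx 8.544 i$)
$- 40 q \left(-11\right) = - 40 i \sqrt{73} \left(-11\right) = 440 i \sqrt{73}$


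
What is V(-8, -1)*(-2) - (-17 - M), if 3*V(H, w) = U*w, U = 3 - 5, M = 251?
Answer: 800/3 ≈ 266.67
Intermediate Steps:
U = -2
V(H, w) = -2*w/3 (V(H, w) = (-2*w)/3 = -2*w/3)
V(-8, -1)*(-2) - (-17 - M) = -2/3*(-1)*(-2) - (-17 - 1*251) = (2/3)*(-2) - (-17 - 251) = -4/3 - 1*(-268) = -4/3 + 268 = 800/3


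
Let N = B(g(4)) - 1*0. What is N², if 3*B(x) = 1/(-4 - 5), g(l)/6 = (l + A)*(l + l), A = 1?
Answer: 1/729 ≈ 0.0013717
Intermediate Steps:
g(l) = 12*l*(1 + l) (g(l) = 6*((l + 1)*(l + l)) = 6*((1 + l)*(2*l)) = 6*(2*l*(1 + l)) = 12*l*(1 + l))
B(x) = -1/27 (B(x) = 1/(3*(-4 - 5)) = (⅓)/(-9) = (⅓)*(-⅑) = -1/27)
N = -1/27 (N = -1/27 - 1*0 = -1/27 + 0 = -1/27 ≈ -0.037037)
N² = (-1/27)² = 1/729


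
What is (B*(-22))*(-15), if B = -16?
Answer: -5280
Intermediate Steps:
(B*(-22))*(-15) = -16*(-22)*(-15) = 352*(-15) = -5280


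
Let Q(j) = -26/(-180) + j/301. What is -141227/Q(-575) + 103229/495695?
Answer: 1896454414419523/23712561715 ≈ 79977.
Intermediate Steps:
Q(j) = 13/90 + j/301 (Q(j) = -26*(-1/180) + j*(1/301) = 13/90 + j/301)
-141227/Q(-575) + 103229/495695 = -141227/(13/90 + (1/301)*(-575)) + 103229/495695 = -141227/(13/90 - 575/301) + 103229*(1/495695) = -141227/(-47837/27090) + 103229/495695 = -141227*(-27090/47837) + 103229/495695 = 3825839430/47837 + 103229/495695 = 1896454414419523/23712561715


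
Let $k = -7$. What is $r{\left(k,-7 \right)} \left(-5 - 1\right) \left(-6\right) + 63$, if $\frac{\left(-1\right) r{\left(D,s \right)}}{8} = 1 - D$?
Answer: $-2241$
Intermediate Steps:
$r{\left(D,s \right)} = -8 + 8 D$ ($r{\left(D,s \right)} = - 8 \left(1 - D\right) = -8 + 8 D$)
$r{\left(k,-7 \right)} \left(-5 - 1\right) \left(-6\right) + 63 = \left(-8 + 8 \left(-7\right)\right) \left(-5 - 1\right) \left(-6\right) + 63 = \left(-8 - 56\right) \left(\left(-6\right) \left(-6\right)\right) + 63 = \left(-64\right) 36 + 63 = -2304 + 63 = -2241$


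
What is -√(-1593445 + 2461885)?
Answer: -2*√217110 ≈ -931.90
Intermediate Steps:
-√(-1593445 + 2461885) = -√868440 = -2*√217110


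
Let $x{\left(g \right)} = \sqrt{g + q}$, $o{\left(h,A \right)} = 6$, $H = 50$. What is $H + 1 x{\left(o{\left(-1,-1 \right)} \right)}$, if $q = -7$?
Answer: $50 + i \approx 50.0 + 1.0 i$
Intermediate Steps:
$x{\left(g \right)} = \sqrt{-7 + g}$ ($x{\left(g \right)} = \sqrt{g - 7} = \sqrt{-7 + g}$)
$H + 1 x{\left(o{\left(-1,-1 \right)} \right)} = 50 + 1 \sqrt{-7 + 6} = 50 + 1 \sqrt{-1} = 50 + 1 i = 50 + i$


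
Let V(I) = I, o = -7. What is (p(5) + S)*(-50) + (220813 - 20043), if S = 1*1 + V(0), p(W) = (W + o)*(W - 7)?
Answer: 200520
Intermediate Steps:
p(W) = (-7 + W)² (p(W) = (W - 7)*(W - 7) = (-7 + W)*(-7 + W) = (-7 + W)²)
S = 1 (S = 1*1 + 0 = 1 + 0 = 1)
(p(5) + S)*(-50) + (220813 - 20043) = ((49 + 5² - 14*5) + 1)*(-50) + (220813 - 20043) = ((49 + 25 - 70) + 1)*(-50) + 200770 = (4 + 1)*(-50) + 200770 = 5*(-50) + 200770 = -250 + 200770 = 200520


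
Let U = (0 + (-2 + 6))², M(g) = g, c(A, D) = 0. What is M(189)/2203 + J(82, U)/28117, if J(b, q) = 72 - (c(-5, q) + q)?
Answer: 5437481/61941751 ≈ 0.087784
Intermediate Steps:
U = 16 (U = (0 + 4)² = 4² = 16)
J(b, q) = 72 - q (J(b, q) = 72 - (0 + q) = 72 - q)
M(189)/2203 + J(82, U)/28117 = 189/2203 + (72 - 1*16)/28117 = 189*(1/2203) + (72 - 16)*(1/28117) = 189/2203 + 56*(1/28117) = 189/2203 + 56/28117 = 5437481/61941751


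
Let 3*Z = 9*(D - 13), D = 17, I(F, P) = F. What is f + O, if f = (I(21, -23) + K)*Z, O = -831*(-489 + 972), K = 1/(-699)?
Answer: -93461197/233 ≈ -4.0112e+5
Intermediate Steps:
K = -1/699 ≈ -0.0014306
Z = 12 (Z = (9*(17 - 13))/3 = (9*4)/3 = (⅓)*36 = 12)
O = -401373 (O = -831*483 = -401373)
f = 58712/233 (f = (21 - 1/699)*12 = (14678/699)*12 = 58712/233 ≈ 251.98)
f + O = 58712/233 - 401373 = -93461197/233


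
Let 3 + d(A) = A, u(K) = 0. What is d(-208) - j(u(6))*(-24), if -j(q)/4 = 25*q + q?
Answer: -211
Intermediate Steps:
d(A) = -3 + A
j(q) = -104*q (j(q) = -4*(25*q + q) = -104*q)
d(-208) - j(u(6))*(-24) = (-3 - 208) - (-104*0)*(-24) = -211 - 0*(-24) = -211 - 1*0 = -211 + 0 = -211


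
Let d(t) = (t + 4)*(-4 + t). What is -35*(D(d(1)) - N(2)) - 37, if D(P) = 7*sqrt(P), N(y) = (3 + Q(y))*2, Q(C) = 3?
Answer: 383 - 245*I*sqrt(15) ≈ 383.0 - 948.88*I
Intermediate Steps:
d(t) = (-4 + t)*(4 + t) (d(t) = (4 + t)*(-4 + t) = (-4 + t)*(4 + t))
N(y) = 12 (N(y) = (3 + 3)*2 = 6*2 = 12)
-35*(D(d(1)) - N(2)) - 37 = -35*(7*sqrt(-16 + 1**2) - 1*12) - 37 = -35*(7*sqrt(-16 + 1) - 12) - 37 = -35*(7*sqrt(-15) - 12) - 37 = -35*(7*(I*sqrt(15)) - 12) - 37 = -35*(7*I*sqrt(15) - 12) - 37 = -35*(-12 + 7*I*sqrt(15)) - 37 = (420 - 245*I*sqrt(15)) - 37 = 383 - 245*I*sqrt(15)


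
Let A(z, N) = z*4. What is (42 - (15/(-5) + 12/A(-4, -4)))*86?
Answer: 7869/2 ≈ 3934.5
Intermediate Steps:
A(z, N) = 4*z
(42 - (15/(-5) + 12/A(-4, -4)))*86 = (42 - (15/(-5) + 12/((4*(-4)))))*86 = (42 - (15*(-1/5) + 12/(-16)))*86 = (42 - (-3 + 12*(-1/16)))*86 = (42 - (-3 - 3/4))*86 = (42 - 1*(-15/4))*86 = (42 + 15/4)*86 = (183/4)*86 = 7869/2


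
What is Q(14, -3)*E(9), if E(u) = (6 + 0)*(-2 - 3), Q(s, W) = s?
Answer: -420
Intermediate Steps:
E(u) = -30 (E(u) = 6*(-5) = -30)
Q(14, -3)*E(9) = 14*(-30) = -420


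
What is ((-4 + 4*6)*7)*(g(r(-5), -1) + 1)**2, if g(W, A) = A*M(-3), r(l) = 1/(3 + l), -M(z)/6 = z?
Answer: 40460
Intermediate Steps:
M(z) = -6*z
g(W, A) = 18*A (g(W, A) = A*(-6*(-3)) = A*18 = 18*A)
((-4 + 4*6)*7)*(g(r(-5), -1) + 1)**2 = ((-4 + 4*6)*7)*(18*(-1) + 1)**2 = ((-4 + 24)*7)*(-18 + 1)**2 = (20*7)*(-17)**2 = 140*289 = 40460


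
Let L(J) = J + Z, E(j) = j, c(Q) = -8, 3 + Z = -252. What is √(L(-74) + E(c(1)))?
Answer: I*√337 ≈ 18.358*I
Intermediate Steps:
Z = -255 (Z = -3 - 252 = -255)
L(J) = -255 + J (L(J) = J - 255 = -255 + J)
√(L(-74) + E(c(1))) = √((-255 - 74) - 8) = √(-329 - 8) = √(-337) = I*√337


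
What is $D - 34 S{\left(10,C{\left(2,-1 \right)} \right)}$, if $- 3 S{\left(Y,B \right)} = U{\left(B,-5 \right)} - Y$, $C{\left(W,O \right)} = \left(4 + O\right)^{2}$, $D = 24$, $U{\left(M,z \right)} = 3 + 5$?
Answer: $\frac{4}{3} \approx 1.3333$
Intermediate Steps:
$U{\left(M,z \right)} = 8$
$S{\left(Y,B \right)} = - \frac{8}{3} + \frac{Y}{3}$ ($S{\left(Y,B \right)} = - \frac{8 - Y}{3} = - \frac{8}{3} + \frac{Y}{3}$)
$D - 34 S{\left(10,C{\left(2,-1 \right)} \right)} = 24 - 34 \left(- \frac{8}{3} + \frac{1}{3} \cdot 10\right) = 24 - 34 \left(- \frac{8}{3} + \frac{10}{3}\right) = 24 - \frac{68}{3} = \frac{4}{3}$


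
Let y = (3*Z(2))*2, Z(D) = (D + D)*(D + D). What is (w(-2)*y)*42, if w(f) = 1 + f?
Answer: -4032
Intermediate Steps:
Z(D) = 4*D² (Z(D) = (2*D)*(2*D) = 4*D²)
y = 96 (y = (3*(4*2²))*2 = (3*(4*4))*2 = (3*16)*2 = 48*2 = 96)
(w(-2)*y)*42 = ((1 - 2)*96)*42 = -1*96*42 = -96*42 = -4032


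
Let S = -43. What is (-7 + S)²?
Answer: 2500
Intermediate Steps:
(-7 + S)² = (-7 - 43)² = (-50)² = 2500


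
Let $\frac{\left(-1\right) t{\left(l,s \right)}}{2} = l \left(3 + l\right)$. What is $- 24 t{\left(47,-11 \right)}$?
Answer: $112800$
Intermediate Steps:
$t{\left(l,s \right)} = - 2 l \left(3 + l\right)$
$- 24 t{\left(47,-11 \right)} = - 24 \left(\left(-2\right) 47 \left(3 + 47\right)\right) = - 24 \left(\left(-2\right) 47 \cdot 50\right) = \left(-24\right) \left(-4700\right) = 112800$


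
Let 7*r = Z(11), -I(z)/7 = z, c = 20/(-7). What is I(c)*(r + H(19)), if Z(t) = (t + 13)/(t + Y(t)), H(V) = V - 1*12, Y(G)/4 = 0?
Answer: 11260/77 ≈ 146.23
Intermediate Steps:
Y(G) = 0 (Y(G) = 4*0 = 0)
H(V) = -12 + V (H(V) = V - 12 = -12 + V)
c = -20/7 (c = 20*(-⅐) = -20/7 ≈ -2.8571)
I(z) = -7*z
Z(t) = (13 + t)/t (Z(t) = (t + 13)/(t + 0) = (13 + t)/t)
r = 24/77 (r = ((13 + 11)/11)/7 = ((1/11)*24)/7 = (⅐)*(24/11) = 24/77 ≈ 0.31169)
I(c)*(r + H(19)) = (-7*(-20/7))*(24/77 + (-12 + 19)) = 20*(24/77 + 7) = 20*(563/77) = 11260/77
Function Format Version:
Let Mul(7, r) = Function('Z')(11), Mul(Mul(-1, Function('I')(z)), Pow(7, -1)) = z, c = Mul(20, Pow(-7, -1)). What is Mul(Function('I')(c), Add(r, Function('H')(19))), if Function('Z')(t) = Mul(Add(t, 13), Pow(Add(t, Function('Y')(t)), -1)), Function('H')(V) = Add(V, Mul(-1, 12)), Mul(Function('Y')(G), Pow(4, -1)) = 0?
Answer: Rational(11260, 77) ≈ 146.23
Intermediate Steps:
Function('Y')(G) = 0 (Function('Y')(G) = Mul(4, 0) = 0)
Function('H')(V) = Add(-12, V) (Function('H')(V) = Add(V, -12) = Add(-12, V))
c = Rational(-20, 7) (c = Mul(20, Rational(-1, 7)) = Rational(-20, 7) ≈ -2.8571)
Function('I')(z) = Mul(-7, z)
Function('Z')(t) = Mul(Pow(t, -1), Add(13, t)) (Function('Z')(t) = Mul(Add(t, 13), Pow(Add(t, 0), -1)) = Mul(Add(13, t), Pow(t, -1)) = Mul(Pow(t, -1), Add(13, t)))
r = Rational(24, 77) (r = Mul(Rational(1, 7), Mul(Pow(11, -1), Add(13, 11))) = Mul(Rational(1, 7), Mul(Rational(1, 11), 24)) = Mul(Rational(1, 7), Rational(24, 11)) = Rational(24, 77) ≈ 0.31169)
Mul(Function('I')(c), Add(r, Function('H')(19))) = Mul(Mul(-7, Rational(-20, 7)), Add(Rational(24, 77), Add(-12, 19))) = Mul(20, Add(Rational(24, 77), 7)) = Mul(20, Rational(563, 77)) = Rational(11260, 77)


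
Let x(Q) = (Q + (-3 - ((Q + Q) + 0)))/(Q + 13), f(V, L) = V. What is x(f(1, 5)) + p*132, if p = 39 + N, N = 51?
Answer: 83158/7 ≈ 11880.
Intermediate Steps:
p = 90 (p = 39 + 51 = 90)
x(Q) = (-3 - Q)/(13 + Q) (x(Q) = (Q + (-3 - (2*Q + 0)))/(13 + Q) = (Q + (-3 - 2*Q))/(13 + Q) = (-3 - Q)/(13 + Q))
x(f(1, 5)) + p*132 = (-3 - 1*1)/(13 + 1) + 90*132 = (-3 - 1)/14 + 11880 = (1/14)*(-4) + 11880 = -2/7 + 11880 = 83158/7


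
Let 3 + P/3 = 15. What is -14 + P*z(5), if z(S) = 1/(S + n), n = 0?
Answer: -34/5 ≈ -6.8000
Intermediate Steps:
P = 36 (P = -9 + 3*15 = -9 + 45 = 36)
z(S) = 1/S (z(S) = 1/(S + 0) = 1/S)
-14 + P*z(5) = -14 + 36/5 = -34/5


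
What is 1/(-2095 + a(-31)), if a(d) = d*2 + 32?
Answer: -1/2125 ≈ -0.00047059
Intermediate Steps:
a(d) = 32 + 2*d (a(d) = 2*d + 32 = 32 + 2*d)
1/(-2095 + a(-31)) = 1/(-2095 + (32 + 2*(-31))) = 1/(-2095 + (32 - 62)) = 1/(-2095 - 30) = 1/(-2125) = -1/2125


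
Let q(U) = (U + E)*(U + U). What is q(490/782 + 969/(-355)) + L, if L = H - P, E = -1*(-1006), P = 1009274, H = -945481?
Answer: -37743279682375083/19266828025 ≈ -1.9590e+6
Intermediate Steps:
E = 1006
L = -1954755 (L = -945481 - 1*1009274 = -945481 - 1009274 = -1954755)
q(U) = 2*U*(1006 + U) (q(U) = (U + 1006)*(U + U) = (1006 + U)*(2*U) = 2*U*(1006 + U))
q(490/782 + 969/(-355)) + L = 2*(490/782 + 969/(-355))*(1006 + (490/782 + 969/(-355))) - 1954755 = 2*(490*(1/782) + 969*(-1/355))*(1006 + (490*(1/782) + 969*(-1/355))) - 1954755 = 2*(245/391 - 969/355)*(1006 + (245/391 - 969/355)) - 1954755 = 2*(-291904/138805)*(1006 - 291904/138805) - 1954755 = 2*(-291904/138805)*(139345926/138805) - 1954755 = -81351266366208/19266828025 - 1954755 = -37743279682375083/19266828025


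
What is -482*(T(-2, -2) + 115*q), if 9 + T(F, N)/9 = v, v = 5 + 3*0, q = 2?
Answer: -93508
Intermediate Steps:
v = 5 (v = 5 + 0 = 5)
T(F, N) = -36 (T(F, N) = -81 + 9*5 = -81 + 45 = -36)
-482*(T(-2, -2) + 115*q) = -482*(-36 + 115*2) = -482*(-36 + 230) = -482*194 = -93508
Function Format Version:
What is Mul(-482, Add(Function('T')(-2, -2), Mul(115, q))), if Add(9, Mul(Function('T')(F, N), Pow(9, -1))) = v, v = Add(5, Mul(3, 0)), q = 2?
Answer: -93508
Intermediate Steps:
v = 5 (v = Add(5, 0) = 5)
Function('T')(F, N) = -36 (Function('T')(F, N) = Add(-81, Mul(9, 5)) = Add(-81, 45) = -36)
Mul(-482, Add(Function('T')(-2, -2), Mul(115, q))) = Mul(-482, Add(-36, Mul(115, 2))) = Mul(-482, Add(-36, 230)) = Mul(-482, 194) = -93508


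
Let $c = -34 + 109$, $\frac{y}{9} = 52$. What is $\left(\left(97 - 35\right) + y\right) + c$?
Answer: $605$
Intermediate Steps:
$y = 468$ ($y = 9 \cdot 52 = 468$)
$c = 75$
$\left(\left(97 - 35\right) + y\right) + c = \left(\left(97 - 35\right) + 468\right) + 75 = \left(62 + 468\right) + 75 = 530 + 75 = 605$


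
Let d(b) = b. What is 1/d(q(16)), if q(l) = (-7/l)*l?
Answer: -1/7 ≈ -0.14286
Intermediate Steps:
q(l) = -7
1/d(q(16)) = 1/(-7) = -1/7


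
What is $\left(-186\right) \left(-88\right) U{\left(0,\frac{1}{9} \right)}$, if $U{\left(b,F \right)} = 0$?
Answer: $0$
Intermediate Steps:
$\left(-186\right) \left(-88\right) U{\left(0,\frac{1}{9} \right)} = \left(-186\right) \left(-88\right) 0 = 16368 \cdot 0 = 0$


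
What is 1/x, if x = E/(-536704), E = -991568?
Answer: 33544/61973 ≈ 0.54127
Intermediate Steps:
x = 61973/33544 (x = -991568/(-536704) = -991568*(-1/536704) = 61973/33544 ≈ 1.8475)
1/x = 1/(61973/33544) = 33544/61973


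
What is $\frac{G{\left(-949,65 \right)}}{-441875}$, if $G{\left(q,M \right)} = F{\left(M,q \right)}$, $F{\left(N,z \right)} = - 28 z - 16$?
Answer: $- \frac{26556}{441875} \approx -0.060098$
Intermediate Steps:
$F{\left(N,z \right)} = -16 - 28 z$
$G{\left(q,M \right)} = -16 - 28 q$
$\frac{G{\left(-949,65 \right)}}{-441875} = \frac{-16 - -26572}{-441875} = \left(-16 + 26572\right) \left(- \frac{1}{441875}\right) = 26556 \left(- \frac{1}{441875}\right) = - \frac{26556}{441875}$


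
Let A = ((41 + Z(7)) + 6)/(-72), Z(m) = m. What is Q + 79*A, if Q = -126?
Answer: -741/4 ≈ -185.25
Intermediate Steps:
A = -3/4 (A = ((41 + 7) + 6)/(-72) = (48 + 6)*(-1/72) = 54*(-1/72) = -3/4 ≈ -0.75000)
Q + 79*A = -126 + 79*(-3/4) = -126 - 237/4 = -741/4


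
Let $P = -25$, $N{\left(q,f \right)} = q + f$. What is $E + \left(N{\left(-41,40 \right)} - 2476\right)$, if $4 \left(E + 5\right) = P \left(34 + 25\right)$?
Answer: $- \frac{11403}{4} \approx -2850.8$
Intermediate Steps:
$N{\left(q,f \right)} = f + q$
$E = - \frac{1495}{4}$ ($E = -5 + \frac{\left(-25\right) \left(34 + 25\right)}{4} = -5 + \frac{\left(-25\right) 59}{4} = -5 + \frac{1}{4} \left(-1475\right) = -5 - \frac{1475}{4} = - \frac{1495}{4} \approx -373.75$)
$E + \left(N{\left(-41,40 \right)} - 2476\right) = - \frac{1495}{4} + \left(\left(40 - 41\right) - 2476\right) = - \frac{1495}{4} - 2477 = - \frac{11403}{4}$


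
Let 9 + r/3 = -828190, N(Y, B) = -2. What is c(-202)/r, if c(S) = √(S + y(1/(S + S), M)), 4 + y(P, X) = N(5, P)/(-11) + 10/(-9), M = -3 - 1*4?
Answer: -I*√225346/81991701 ≈ -5.7897e-6*I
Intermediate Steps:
M = -7 (M = -3 - 4 = -7)
r = -2484597 (r = -27 + 3*(-828190) = -27 - 2484570 = -2484597)
y(P, X) = -488/99 (y(P, X) = -4 + (-2/(-11) + 10/(-9)) = -4 + (-2*(-1/11) + 10*(-⅑)) = -4 + (2/11 - 10/9) = -4 - 92/99 = -488/99)
c(S) = √(-488/99 + S) (c(S) = √(S - 488/99) = √(-488/99 + S))
c(-202)/r = (√(-5368 + 1089*(-202))/33)/(-2484597) = (√(-5368 - 219978)/33)*(-1/2484597) = (√(-225346)/33)*(-1/2484597) = ((I*√225346)/33)*(-1/2484597) = (I*√225346/33)*(-1/2484597) = -I*√225346/81991701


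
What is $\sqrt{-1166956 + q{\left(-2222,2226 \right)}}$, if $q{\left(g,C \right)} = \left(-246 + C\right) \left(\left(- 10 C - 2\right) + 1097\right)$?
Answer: $2 i \sqrt{10768414} \approx 6563.1 i$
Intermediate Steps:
$q{\left(g,C \right)} = \left(-246 + C\right) \left(1095 - 10 C\right)$ ($q{\left(g,C \right)} = \left(-246 + C\right) \left(\left(-2 - 10 C\right) + 1097\right) = \left(-246 + C\right) \left(1095 - 10 C\right)$)
$\sqrt{-1166956 + q{\left(-2222,2226 \right)}} = \sqrt{-1166956 - \left(-7644060 + 49550760\right)} = \sqrt{-1166956 - 41906700} = \sqrt{-43073656} = 2 i \sqrt{10768414}$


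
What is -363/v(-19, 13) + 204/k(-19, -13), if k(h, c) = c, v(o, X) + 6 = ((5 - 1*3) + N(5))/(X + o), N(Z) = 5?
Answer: 19542/559 ≈ 34.959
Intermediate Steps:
v(o, X) = -6 + 7/(X + o) (v(o, X) = -6 + ((5 - 1*3) + 5)/(X + o) = -6 + ((5 - 3) + 5)/(X + o) = -6 + (2 + 5)/(X + o) = -6 + 7/(X + o))
-363/v(-19, 13) + 204/k(-19, -13) = -363*(13 - 19)/(7 - 6*13 - 6*(-19)) + 204/(-13) = -363*(-6/(7 - 78 + 114)) + 204*(-1/13) = -363/((-⅙*43)) - 204/13 = -363/(-43/6) - 204/13 = -363*(-6/43) - 204/13 = 2178/43 - 204/13 = 19542/559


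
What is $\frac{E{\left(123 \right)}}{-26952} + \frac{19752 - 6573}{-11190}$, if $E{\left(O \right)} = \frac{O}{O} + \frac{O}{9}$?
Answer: $- \frac{22210283}{18849555} \approx -1.1783$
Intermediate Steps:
$E{\left(O \right)} = 1 + \frac{O}{9}$ ($E{\left(O \right)} = 1 + O \frac{1}{9} = 1 + \frac{O}{9}$)
$\frac{E{\left(123 \right)}}{-26952} + \frac{19752 - 6573}{-11190} = \frac{1 + \frac{1}{9} \cdot 123}{-26952} + \frac{19752 - 6573}{-11190} = \left(1 + \frac{41}{3}\right) \left(- \frac{1}{26952}\right) + 13179 \left(- \frac{1}{11190}\right) = \frac{44}{3} \left(- \frac{1}{26952}\right) - \frac{4393}{3730} = - \frac{11}{20214} - \frac{4393}{3730} = - \frac{22210283}{18849555}$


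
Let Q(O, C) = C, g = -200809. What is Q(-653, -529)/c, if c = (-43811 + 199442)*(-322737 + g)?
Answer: 529/81479987526 ≈ 6.4924e-9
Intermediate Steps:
c = -81479987526 (c = (-43811 + 199442)*(-322737 - 200809) = 155631*(-523546) = -81479987526)
Q(-653, -529)/c = -529/(-81479987526) = -529*(-1/81479987526) = 529/81479987526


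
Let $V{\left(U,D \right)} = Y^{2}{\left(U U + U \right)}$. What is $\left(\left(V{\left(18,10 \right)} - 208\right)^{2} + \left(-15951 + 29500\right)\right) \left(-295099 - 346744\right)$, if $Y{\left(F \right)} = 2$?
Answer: $-35407269095$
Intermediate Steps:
$V{\left(U,D \right)} = 4$ ($V{\left(U,D \right)} = 2^{2} = 4$)
$\left(\left(V{\left(18,10 \right)} - 208\right)^{2} + \left(-15951 + 29500\right)\right) \left(-295099 - 346744\right) = \left(\left(4 - 208\right)^{2} + \left(-15951 + 29500\right)\right) \left(-295099 - 346744\right) = \left(\left(-204\right)^{2} + 13549\right) \left(-641843\right) = \left(41616 + 13549\right) \left(-641843\right) = 55165 \left(-641843\right) = -35407269095$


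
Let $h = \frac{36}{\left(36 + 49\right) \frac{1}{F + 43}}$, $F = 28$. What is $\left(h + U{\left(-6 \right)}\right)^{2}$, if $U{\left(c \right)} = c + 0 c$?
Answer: $\frac{4186116}{7225} \approx 579.39$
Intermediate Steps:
$U{\left(c \right)} = c$ ($U{\left(c \right)} = c + 0 = c$)
$h = \frac{2556}{85}$ ($h = \frac{36}{\left(36 + 49\right) \frac{1}{28 + 43}} = \frac{36}{85 \cdot \frac{1}{71}} = \frac{36}{\frac{85}{71}} = 36 \cdot \frac{71}{85} = \frac{2556}{85} \approx 30.071$)
$\left(h + U{\left(-6 \right)}\right)^{2} = \left(\frac{2556}{85} - 6\right)^{2} = \left(\frac{2046}{85}\right)^{2} = \frac{4186116}{7225}$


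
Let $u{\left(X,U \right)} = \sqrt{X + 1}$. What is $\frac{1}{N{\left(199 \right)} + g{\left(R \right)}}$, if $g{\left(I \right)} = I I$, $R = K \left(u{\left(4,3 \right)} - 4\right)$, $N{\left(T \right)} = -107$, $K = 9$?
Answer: $\frac{797}{220658} + \frac{162 \sqrt{5}}{110329} \approx 0.0068952$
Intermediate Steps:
$u{\left(X,U \right)} = \sqrt{1 + X}$
$R = -36 + 9 \sqrt{5}$ ($R = 9 \left(\sqrt{1 + 4} - 4\right) = 9 \left(\sqrt{5} - 4\right) = 9 \left(-4 + \sqrt{5}\right) = -36 + 9 \sqrt{5} \approx -15.875$)
$g{\left(I \right)} = I^{2}$
$\frac{1}{N{\left(199 \right)} + g{\left(R \right)}} = \frac{1}{-107 + \left(-36 + 9 \sqrt{5}\right)^{2}}$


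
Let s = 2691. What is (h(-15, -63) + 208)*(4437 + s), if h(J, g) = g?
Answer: 1033560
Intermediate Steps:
(h(-15, -63) + 208)*(4437 + s) = (-63 + 208)*(4437 + 2691) = 145*7128 = 1033560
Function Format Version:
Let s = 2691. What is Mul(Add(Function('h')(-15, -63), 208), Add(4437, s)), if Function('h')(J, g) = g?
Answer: 1033560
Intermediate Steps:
Mul(Add(Function('h')(-15, -63), 208), Add(4437, s)) = Mul(Add(-63, 208), Add(4437, 2691)) = Mul(145, 7128) = 1033560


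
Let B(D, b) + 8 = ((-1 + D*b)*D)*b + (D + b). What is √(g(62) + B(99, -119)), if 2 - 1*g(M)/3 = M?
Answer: √138803534 ≈ 11781.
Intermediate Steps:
g(M) = 6 - 3*M
B(D, b) = -8 + D + b + D*b*(-1 + D*b) (B(D, b) = -8 + (((-1 + D*b)*D)*b + (D + b)) = -8 + ((D*(-1 + D*b))*b + (D + b)) = -8 + (D*b*(-1 + D*b) + (D + b)) = -8 + (D + b + D*b*(-1 + D*b)) = -8 + D + b + D*b*(-1 + D*b))
√(g(62) + B(99, -119)) = √((6 - 3*62) + (-8 + 99 - 119 + 99²*(-119)² - 1*99*(-119))) = √((6 - 186) + (-8 + 99 - 119 + 9801*14161 + 11781)) = √(-180 + (-8 + 99 - 119 + 138791961 + 11781)) = √(-180 + 138803714) = √138803534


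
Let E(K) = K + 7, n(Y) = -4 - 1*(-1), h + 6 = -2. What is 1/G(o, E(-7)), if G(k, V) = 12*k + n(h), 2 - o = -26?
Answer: 1/333 ≈ 0.0030030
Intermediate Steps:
h = -8 (h = -6 - 2 = -8)
o = 28 (o = 2 - 1*(-26) = 2 + 26 = 28)
n(Y) = -3 (n(Y) = -4 + 1 = -3)
E(K) = 7 + K
G(k, V) = -3 + 12*k (G(k, V) = 12*k - 3 = -3 + 12*k)
1/G(o, E(-7)) = 1/(-3 + 12*28) = 1/(-3 + 336) = 1/333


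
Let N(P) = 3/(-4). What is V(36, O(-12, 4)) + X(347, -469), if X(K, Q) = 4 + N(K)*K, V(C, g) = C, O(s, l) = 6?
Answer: -881/4 ≈ -220.25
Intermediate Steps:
N(P) = -¾ (N(P) = 3*(-¼) = -¾)
X(K, Q) = 4 - 3*K/4
V(36, O(-12, 4)) + X(347, -469) = 36 + (4 - ¾*347) = 36 + (4 - 1041/4) = 36 - 1025/4 = -881/4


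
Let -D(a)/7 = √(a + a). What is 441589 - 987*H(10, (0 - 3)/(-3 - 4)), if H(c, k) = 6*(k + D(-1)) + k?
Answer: 438628 + 41454*I*√2 ≈ 4.3863e+5 + 58625.0*I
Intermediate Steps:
D(a) = -7*√2*√a (D(a) = -7*√(a + a) = -7*√2*√a)
H(c, k) = 7*k - 42*I*√2 (H(c, k) = 6*(k - 7*√2*√(-1)) + k = 6*(k - 7*√2*I) + k = 6*(k - 7*I*√2) + k = (6*k - 42*I*√2) + k = 7*k - 42*I*√2)
441589 - 987*H(10, (0 - 3)/(-3 - 4)) = 441589 - 987*(7*((0 - 3)/(-3 - 4)) - 42*I*√2) = 441589 - 987*(7*(-3/(-7)) - 42*I*√2) = 441589 - 987*(7*(-3*(-⅐)) - 42*I*√2) = 441589 - 987*(7*(3/7) - 42*I*√2) = 441589 - 987*(3 - 42*I*√2) = 441589 + (-2961 + 41454*I*√2) = 438628 + 41454*I*√2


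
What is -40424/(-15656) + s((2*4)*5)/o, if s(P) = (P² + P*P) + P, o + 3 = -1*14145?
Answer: 603233/256367 ≈ 2.3530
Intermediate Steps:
o = -14148 (o = -3 - 1*14145 = -3 - 14145 = -14148)
s(P) = P + 2*P² (s(P) = (P² + P²) + P = 2*P² + P = P + 2*P²)
-40424/(-15656) + s((2*4)*5)/o = -40424/(-15656) + (((2*4)*5)*(1 + 2*((2*4)*5)))/(-14148) = -40424*(-1/15656) + ((8*5)*(1 + 2*(8*5)))*(-1/14148) = 5053/1957 + (40*(1 + 2*40))*(-1/14148) = 5053/1957 + (40*(1 + 80))*(-1/14148) = 5053/1957 + (40*81)*(-1/14148) = 5053/1957 + 3240*(-1/14148) = 5053/1957 - 30/131 = 603233/256367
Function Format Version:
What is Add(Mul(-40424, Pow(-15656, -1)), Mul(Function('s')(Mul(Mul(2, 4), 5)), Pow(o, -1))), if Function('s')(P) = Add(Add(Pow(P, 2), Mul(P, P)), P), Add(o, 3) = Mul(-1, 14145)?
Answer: Rational(603233, 256367) ≈ 2.3530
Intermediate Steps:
o = -14148 (o = Add(-3, Mul(-1, 14145)) = Add(-3, -14145) = -14148)
Function('s')(P) = Add(P, Mul(2, Pow(P, 2))) (Function('s')(P) = Add(Add(Pow(P, 2), Pow(P, 2)), P) = Add(Mul(2, Pow(P, 2)), P) = Add(P, Mul(2, Pow(P, 2))))
Add(Mul(-40424, Pow(-15656, -1)), Mul(Function('s')(Mul(Mul(2, 4), 5)), Pow(o, -1))) = Add(Mul(-40424, Pow(-15656, -1)), Mul(Mul(Mul(Mul(2, 4), 5), Add(1, Mul(2, Mul(Mul(2, 4), 5)))), Pow(-14148, -1))) = Add(Mul(-40424, Rational(-1, 15656)), Mul(Mul(Mul(8, 5), Add(1, Mul(2, Mul(8, 5)))), Rational(-1, 14148))) = Add(Rational(5053, 1957), Mul(Mul(40, Add(1, Mul(2, 40))), Rational(-1, 14148))) = Add(Rational(5053, 1957), Mul(Mul(40, Add(1, 80)), Rational(-1, 14148))) = Add(Rational(5053, 1957), Mul(Mul(40, 81), Rational(-1, 14148))) = Add(Rational(5053, 1957), Mul(3240, Rational(-1, 14148))) = Add(Rational(5053, 1957), Rational(-30, 131)) = Rational(603233, 256367)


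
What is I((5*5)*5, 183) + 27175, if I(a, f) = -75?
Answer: 27100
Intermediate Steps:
I((5*5)*5, 183) + 27175 = -75 + 27175 = 27100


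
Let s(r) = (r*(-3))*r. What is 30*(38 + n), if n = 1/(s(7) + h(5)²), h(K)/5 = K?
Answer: 272475/239 ≈ 1140.1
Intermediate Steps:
h(K) = 5*K
s(r) = -3*r² (s(r) = (-3*r)*r = -3*r²)
n = 1/478 (n = 1/(-3*7² + (5*5)²) = 1/(-3*49 + 25²) = 1/(-147 + 625) = 1/478 ≈ 0.0020920)
30*(38 + n) = 30*(38 + 1/478) = 30*(18165/478) = 272475/239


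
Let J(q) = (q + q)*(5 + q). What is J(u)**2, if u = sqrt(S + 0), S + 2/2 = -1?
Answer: -184 - 80*I*sqrt(2) ≈ -184.0 - 113.14*I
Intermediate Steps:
S = -2 (S = -1 - 1 = -2)
u = I*sqrt(2) (u = sqrt(-2 + 0) = sqrt(-2) = I*sqrt(2) ≈ 1.4142*I)
J(q) = 2*q*(5 + q) (J(q) = (2*q)*(5 + q) = 2*q*(5 + q))
J(u)**2 = (2*(I*sqrt(2))*(5 + I*sqrt(2)))**2 = (2*I*sqrt(2)*(5 + I*sqrt(2)))**2 = -8*(5 + I*sqrt(2))**2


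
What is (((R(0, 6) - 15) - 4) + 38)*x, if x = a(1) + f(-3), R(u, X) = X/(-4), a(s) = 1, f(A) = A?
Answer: -35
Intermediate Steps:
R(u, X) = -X/4 (R(u, X) = X*(-¼) = -X/4)
x = -2 (x = 1 - 3 = -2)
(((R(0, 6) - 15) - 4) + 38)*x = (((-¼*6 - 15) - 4) + 38)*(-2) = (((-3/2 - 15) - 4) + 38)*(-2) = ((-33/2 - 4) + 38)*(-2) = (-41/2 + 38)*(-2) = (35/2)*(-2) = -35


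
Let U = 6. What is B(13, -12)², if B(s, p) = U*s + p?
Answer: 4356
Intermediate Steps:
B(s, p) = p + 6*s (B(s, p) = 6*s + p = p + 6*s)
B(13, -12)² = (-12 + 6*13)² = (-12 + 78)² = 66² = 4356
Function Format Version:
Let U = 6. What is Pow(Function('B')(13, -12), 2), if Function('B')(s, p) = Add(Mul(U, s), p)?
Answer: 4356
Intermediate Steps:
Function('B')(s, p) = Add(p, Mul(6, s)) (Function('B')(s, p) = Add(Mul(6, s), p) = Add(p, Mul(6, s)))
Pow(Function('B')(13, -12), 2) = Pow(Add(-12, Mul(6, 13)), 2) = Pow(Add(-12, 78), 2) = Pow(66, 2) = 4356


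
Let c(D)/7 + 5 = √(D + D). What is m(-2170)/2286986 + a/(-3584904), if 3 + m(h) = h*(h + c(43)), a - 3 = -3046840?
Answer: 12060645356485/4099312629672 - 7595*√86/1143493 ≈ 2.8805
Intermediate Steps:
a = -3046837 (a = 3 - 3046840 = -3046837)
c(D) = -35 + 7*√2*√D (c(D) = -35 + 7*√(D + D) = -35 + 7*√(2*D) = -35 + 7*(√2*√D) = -35 + 7*√2*√D)
m(h) = -3 + h*(-35 + h + 7*√86) (m(h) = -3 + h*(h + (-35 + 7*√2*√43)) = -3 + h*(h + (-35 + 7*√86)) = -3 + h*(-35 + h + 7*√86))
m(-2170)/2286986 + a/(-3584904) = (-3 + (-2170)² - 7*(-2170)*(5 - √86))/2286986 - 3046837/(-3584904) = (-3 + 4708900 + (75950 - 15190*√86))*(1/2286986) - 3046837*(-1/3584904) = (4784847 - 15190*√86)*(1/2286986) + 3046837/3584904 = (4784847/2286986 - 7595*√86/1143493) + 3046837/3584904 = 12060645356485/4099312629672 - 7595*√86/1143493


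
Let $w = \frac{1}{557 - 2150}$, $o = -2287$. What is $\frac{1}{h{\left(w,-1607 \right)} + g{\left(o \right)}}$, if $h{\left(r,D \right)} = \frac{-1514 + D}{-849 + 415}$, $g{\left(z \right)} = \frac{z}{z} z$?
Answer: $- \frac{434}{989437} \approx -0.00043863$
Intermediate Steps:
$w = - \frac{1}{1593}$ ($w = \frac{1}{-1593} = - \frac{1}{1593} \approx -0.00062775$)
$g{\left(z \right)} = z$ ($g{\left(z \right)} = 1 z = z$)
$h{\left(r,D \right)} = \frac{757}{217} - \frac{D}{434}$ ($h{\left(r,D \right)} = \frac{-1514 + D}{-434} = \left(-1514 + D\right) \left(- \frac{1}{434}\right) = \frac{757}{217} - \frac{D}{434}$)
$\frac{1}{h{\left(w,-1607 \right)} + g{\left(o \right)}} = \frac{1}{\left(\frac{757}{217} - - \frac{1607}{434}\right) - 2287} = \frac{1}{\left(\frac{757}{217} + \frac{1607}{434}\right) - 2287} = \frac{1}{\frac{3121}{434} - 2287} = \frac{1}{- \frac{989437}{434}} = - \frac{434}{989437}$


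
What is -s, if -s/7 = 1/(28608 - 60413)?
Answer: -7/31805 ≈ -0.00022009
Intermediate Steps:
s = 7/31805 (s = -7/(28608 - 60413) = -7/(-31805) = -7*(-1/31805) = 7/31805 ≈ 0.00022009)
-s = -1*7/31805 = -7/31805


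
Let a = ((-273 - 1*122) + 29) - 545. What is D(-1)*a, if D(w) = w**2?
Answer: -911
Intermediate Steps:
a = -911 (a = ((-273 - 122) + 29) - 545 = (-395 + 29) - 545 = -366 - 545 = -911)
D(-1)*a = (-1)**2*(-911) = 1*(-911) = -911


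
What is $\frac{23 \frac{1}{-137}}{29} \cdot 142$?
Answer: $- \frac{3266}{3973} \approx -0.82205$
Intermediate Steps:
$\frac{23 \frac{1}{-137}}{29} \cdot 142 = 23 \left(- \frac{1}{137}\right) \frac{1}{29} \cdot 142 = \left(- \frac{23}{137}\right) \frac{1}{29} \cdot 142 = \left(- \frac{23}{3973}\right) 142 = - \frac{3266}{3973}$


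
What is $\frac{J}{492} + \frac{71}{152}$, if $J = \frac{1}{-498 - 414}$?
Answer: $\frac{209591}{448704} \approx 0.4671$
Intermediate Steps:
$J = - \frac{1}{912}$ ($J = \frac{1}{-912} = - \frac{1}{912} \approx -0.0010965$)
$\frac{J}{492} + \frac{71}{152} = - \frac{1}{912 \cdot 492} + \frac{71}{152} = \left(- \frac{1}{912}\right) \frac{1}{492} + 71 \cdot \frac{1}{152} = - \frac{1}{448704} + \frac{71}{152} = \frac{209591}{448704}$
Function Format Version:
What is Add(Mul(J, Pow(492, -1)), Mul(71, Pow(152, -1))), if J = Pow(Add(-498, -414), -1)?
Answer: Rational(209591, 448704) ≈ 0.46710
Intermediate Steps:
J = Rational(-1, 912) (J = Pow(-912, -1) = Rational(-1, 912) ≈ -0.0010965)
Add(Mul(J, Pow(492, -1)), Mul(71, Pow(152, -1))) = Add(Mul(Rational(-1, 912), Pow(492, -1)), Mul(71, Pow(152, -1))) = Add(Mul(Rational(-1, 912), Rational(1, 492)), Mul(71, Rational(1, 152))) = Add(Rational(-1, 448704), Rational(71, 152)) = Rational(209591, 448704)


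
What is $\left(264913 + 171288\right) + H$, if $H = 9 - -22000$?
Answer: $458210$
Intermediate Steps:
$H = 22009$ ($H = 9 + 22000 = 22009$)
$\left(264913 + 171288\right) + H = \left(264913 + 171288\right) + 22009 = 436201 + 22009 = 458210$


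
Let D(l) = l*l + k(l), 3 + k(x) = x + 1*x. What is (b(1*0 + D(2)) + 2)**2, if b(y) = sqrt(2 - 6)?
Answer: 8*I ≈ 8.0*I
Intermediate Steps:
k(x) = -3 + 2*x (k(x) = -3 + (x + 1*x) = -3 + (x + x) = -3 + 2*x)
D(l) = -3 + l**2 + 2*l (D(l) = l*l + (-3 + 2*l) = l**2 + (-3 + 2*l) = -3 + l**2 + 2*l)
b(y) = 2*I (b(y) = sqrt(-4) = 2*I)
(b(1*0 + D(2)) + 2)**2 = (2*I + 2)**2 = (2 + 2*I)**2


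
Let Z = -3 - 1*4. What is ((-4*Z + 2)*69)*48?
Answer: 99360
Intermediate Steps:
Z = -7 (Z = -3 - 4 = -7)
((-4*Z + 2)*69)*48 = ((-4*(-7) + 2)*69)*48 = ((28 + 2)*69)*48 = (30*69)*48 = 2070*48 = 99360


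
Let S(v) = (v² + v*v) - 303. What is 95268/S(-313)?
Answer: 95268/195635 ≈ 0.48697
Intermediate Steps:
S(v) = -303 + 2*v² (S(v) = (v² + v²) - 303 = 2*v² - 303 = -303 + 2*v²)
95268/S(-313) = 95268/(-303 + 2*(-313)²) = 95268/(-303 + 2*97969) = 95268/(-303 + 195938) = 95268/195635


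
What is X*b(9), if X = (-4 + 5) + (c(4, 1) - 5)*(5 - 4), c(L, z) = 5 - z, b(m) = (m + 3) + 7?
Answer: 0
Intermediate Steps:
b(m) = 10 + m (b(m) = (3 + m) + 7 = 10 + m)
X = 0 (X = (-4 + 5) + ((5 - 1*1) - 5)*(5 - 4) = 1 + ((5 - 1) - 5)*1 = 1 + (4 - 5)*1 = 1 - 1*1 = 1 - 1 = 0)
X*b(9) = 0*(10 + 9) = 0*19 = 0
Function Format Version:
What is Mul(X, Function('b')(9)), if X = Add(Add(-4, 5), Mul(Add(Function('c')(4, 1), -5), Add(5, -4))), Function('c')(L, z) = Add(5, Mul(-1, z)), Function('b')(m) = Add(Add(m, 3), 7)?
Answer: 0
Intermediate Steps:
Function('b')(m) = Add(10, m) (Function('b')(m) = Add(Add(3, m), 7) = Add(10, m))
X = 0 (X = Add(Add(-4, 5), Mul(Add(Add(5, Mul(-1, 1)), -5), Add(5, -4))) = Add(1, Mul(Add(Add(5, -1), -5), 1)) = Add(1, Mul(Add(4, -5), 1)) = Add(1, Mul(-1, 1)) = Add(1, -1) = 0)
Mul(X, Function('b')(9)) = Mul(0, Add(10, 9)) = Mul(0, 19) = 0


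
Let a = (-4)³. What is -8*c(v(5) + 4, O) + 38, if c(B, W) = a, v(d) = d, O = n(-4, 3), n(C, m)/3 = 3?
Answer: 550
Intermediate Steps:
n(C, m) = 9 (n(C, m) = 3*3 = 9)
O = 9
a = -64
c(B, W) = -64
-8*c(v(5) + 4, O) + 38 = -8*(-64) + 38 = 512 + 38 = 550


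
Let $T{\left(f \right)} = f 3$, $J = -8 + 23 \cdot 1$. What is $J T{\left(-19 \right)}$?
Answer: $-855$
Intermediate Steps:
$J = 15$ ($J = -8 + 23 = 15$)
$T{\left(f \right)} = 3 f$
$J T{\left(-19 \right)} = 15 \cdot 3 \left(-19\right) = 15 \left(-57\right) = -855$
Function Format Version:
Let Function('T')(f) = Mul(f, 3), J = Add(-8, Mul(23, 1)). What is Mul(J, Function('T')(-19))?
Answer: -855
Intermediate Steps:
J = 15 (J = Add(-8, 23) = 15)
Function('T')(f) = Mul(3, f)
Mul(J, Function('T')(-19)) = Mul(15, Mul(3, -19)) = Mul(15, -57) = -855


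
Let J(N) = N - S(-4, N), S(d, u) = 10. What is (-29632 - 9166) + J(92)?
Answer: -38716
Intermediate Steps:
J(N) = -10 + N (J(N) = N - 1*10 = N - 10 = -10 + N)
(-29632 - 9166) + J(92) = (-29632 - 9166) + (-10 + 92) = -38798 + 82 = -38716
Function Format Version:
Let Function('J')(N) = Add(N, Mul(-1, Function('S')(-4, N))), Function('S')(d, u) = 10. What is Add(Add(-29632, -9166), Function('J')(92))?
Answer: -38716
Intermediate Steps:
Function('J')(N) = Add(-10, N) (Function('J')(N) = Add(N, Mul(-1, 10)) = Add(N, -10) = Add(-10, N))
Add(Add(-29632, -9166), Function('J')(92)) = Add(Add(-29632, -9166), Add(-10, 92)) = Add(-38798, 82) = -38716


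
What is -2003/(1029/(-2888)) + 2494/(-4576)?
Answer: 13234028069/2354352 ≈ 5621.1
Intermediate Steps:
-2003/(1029/(-2888)) + 2494/(-4576) = -2003/(1029*(-1/2888)) + 2494*(-1/4576) = -2003/(-1029/2888) - 1247/2288 = -2003*(-2888/1029) - 1247/2288 = 5784664/1029 - 1247/2288 = 13234028069/2354352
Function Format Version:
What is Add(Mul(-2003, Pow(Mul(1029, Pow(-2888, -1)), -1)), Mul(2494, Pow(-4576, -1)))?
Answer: Rational(13234028069, 2354352) ≈ 5621.1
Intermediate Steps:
Add(Mul(-2003, Pow(Mul(1029, Pow(-2888, -1)), -1)), Mul(2494, Pow(-4576, -1))) = Add(Mul(-2003, Pow(Mul(1029, Rational(-1, 2888)), -1)), Mul(2494, Rational(-1, 4576))) = Add(Mul(-2003, Pow(Rational(-1029, 2888), -1)), Rational(-1247, 2288)) = Add(Mul(-2003, Rational(-2888, 1029)), Rational(-1247, 2288)) = Add(Rational(5784664, 1029), Rational(-1247, 2288)) = Rational(13234028069, 2354352)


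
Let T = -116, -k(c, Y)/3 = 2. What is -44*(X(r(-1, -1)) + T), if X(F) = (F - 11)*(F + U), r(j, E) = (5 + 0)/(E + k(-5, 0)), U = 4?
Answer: 333080/49 ≈ 6797.5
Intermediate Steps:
k(c, Y) = -6 (k(c, Y) = -3*2 = -6)
r(j, E) = 5/(-6 + E) (r(j, E) = (5 + 0)/(E - 6) = 5/(-6 + E))
X(F) = (-11 + F)*(4 + F) (X(F) = (F - 11)*(F + 4) = (-11 + F)*(4 + F))
-44*(X(r(-1, -1)) + T) = -44*((-44 + (5/(-6 - 1))² - 35/(-6 - 1)) - 116) = -44*((-44 + (5/(-7))² - 35/(-7)) - 116) = -44*((-44 + (5*(-⅐))² - 35*(-1)/7) - 116) = -44*((-44 + (-5/7)² - 7*(-5/7)) - 116) = -44*((-44 + 25/49 + 5) - 116) = -44*(-1886/49 - 116) = -44*(-7570/49) = 333080/49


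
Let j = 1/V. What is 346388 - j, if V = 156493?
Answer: 54207297283/156493 ≈ 3.4639e+5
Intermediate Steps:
j = 1/156493 ≈ 6.3901e-6
346388 - j = 346388 - 1*1/156493 = 346388 - 1/156493 = 54207297283/156493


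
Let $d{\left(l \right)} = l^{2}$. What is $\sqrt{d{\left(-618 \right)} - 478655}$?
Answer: $i \sqrt{96731} \approx 311.02 i$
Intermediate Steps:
$\sqrt{d{\left(-618 \right)} - 478655} = \sqrt{\left(-618\right)^{2} - 478655} = \sqrt{381924 - 478655} = \sqrt{-96731} = i \sqrt{96731}$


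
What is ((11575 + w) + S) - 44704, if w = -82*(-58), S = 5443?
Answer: -22930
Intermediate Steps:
w = 4756
((11575 + w) + S) - 44704 = ((11575 + 4756) + 5443) - 44704 = (16331 + 5443) - 44704 = 21774 - 44704 = -22930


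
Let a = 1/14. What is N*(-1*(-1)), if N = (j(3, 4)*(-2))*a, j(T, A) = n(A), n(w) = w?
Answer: -4/7 ≈ -0.57143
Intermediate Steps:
a = 1/14 ≈ 0.071429
j(T, A) = A
N = -4/7 (N = (4*(-2))*(1/14) = -8*1/14 = -4/7 ≈ -0.57143)
N*(-1*(-1)) = -(-4)*(-1)/7 = -4/7*1 = -4/7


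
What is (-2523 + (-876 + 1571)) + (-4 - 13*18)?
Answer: -2066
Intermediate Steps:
(-2523 + (-876 + 1571)) + (-4 - 13*18) = (-2523 + 695) + (-4 - 234) = -1828 - 238 = -2066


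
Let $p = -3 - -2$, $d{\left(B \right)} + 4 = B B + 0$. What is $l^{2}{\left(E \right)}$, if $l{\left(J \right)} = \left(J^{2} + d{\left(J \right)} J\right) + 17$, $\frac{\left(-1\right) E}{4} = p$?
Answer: $6561$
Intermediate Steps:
$d{\left(B \right)} = -4 + B^{2}$ ($d{\left(B \right)} = -4 + \left(B B + 0\right) = -4 + \left(B^{2} + 0\right) = -4 + B^{2}$)
$p = -1$ ($p = -3 + 2 = -1$)
$E = 4$ ($E = \left(-4\right) \left(-1\right) = 4$)
$l{\left(J \right)} = 17 + J^{2} + J \left(-4 + J^{2}\right)$ ($l{\left(J \right)} = \left(J^{2} + \left(-4 + J^{2}\right) J\right) + 17 = \left(J^{2} + J \left(-4 + J^{2}\right)\right) + 17 = 17 + J^{2} + J \left(-4 + J^{2}\right)$)
$l^{2}{\left(E \right)} = \left(17 + 4^{2} + 4 \left(-4 + 4^{2}\right)\right)^{2} = \left(17 + 16 + 4 \left(-4 + 16\right)\right)^{2} = \left(17 + 16 + 4 \cdot 12\right)^{2} = \left(17 + 16 + 48\right)^{2} = 81^{2} = 6561$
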